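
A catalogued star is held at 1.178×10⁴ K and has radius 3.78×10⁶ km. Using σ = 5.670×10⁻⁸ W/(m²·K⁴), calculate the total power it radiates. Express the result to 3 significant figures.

Surface area A = 4πR² = 4π(3.78×10⁹ m)² = 1.79553×10²⁰ m².
P = σAT⁴ = 5.670×10⁻⁸ × 1.79553×10²⁰ × (1.178×10⁴)⁴ = 1.96×10²⁹ W.

P ≈ 1.96×10²⁹ W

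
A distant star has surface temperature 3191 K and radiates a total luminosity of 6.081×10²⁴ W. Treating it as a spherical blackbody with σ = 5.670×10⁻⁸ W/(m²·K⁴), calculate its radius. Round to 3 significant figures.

R ≈ 2.87×10⁸ m

L = 4πR²σT⁴ ⇒ R = √(L/(4πσT⁴)).
σT⁴ = 5.87882×10⁶ W/m², so R = √(6.081×10²⁴/(4π×5.87882×10⁶)) = 2.87×10⁸ m.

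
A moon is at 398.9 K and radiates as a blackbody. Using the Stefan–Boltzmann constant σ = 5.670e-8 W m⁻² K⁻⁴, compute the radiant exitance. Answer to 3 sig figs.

Stefan–Boltzmann: I = σT⁴ = 5.670×10⁻⁸ × (398.9)⁴ = 1.44×10³ W/m².

I ≈ 1.44×10³ W/m²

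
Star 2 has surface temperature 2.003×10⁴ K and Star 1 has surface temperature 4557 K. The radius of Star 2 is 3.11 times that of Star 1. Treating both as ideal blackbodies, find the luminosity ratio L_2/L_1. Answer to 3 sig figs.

L ∝ R²T⁴, so L_2/L_1 = (R_2/R_1)²(T_2/T_1)⁴ = (3.11)² × (2.003×10⁴/4557)⁴ = 9.6721 × 373.257 = 3.61×10³.

L_2/L_1 ≈ 3.61×10³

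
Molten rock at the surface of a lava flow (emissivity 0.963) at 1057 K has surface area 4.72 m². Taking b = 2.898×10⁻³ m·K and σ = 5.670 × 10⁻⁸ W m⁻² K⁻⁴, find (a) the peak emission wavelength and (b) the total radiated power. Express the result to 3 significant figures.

(a) λ_max = b/T = 2.898×10⁻³/1057 = 2.742×10⁻⁶ m = 2.74×10³ nm.
Area A = 4.72 m².
(b) P = εσAT⁴ = 0.963×5.670×10⁻⁸×4.72×(1057)⁴ = 3.22×10⁵ W.

λ_max ≈ 2.74×10³ nm; P ≈ 3.22×10⁵ W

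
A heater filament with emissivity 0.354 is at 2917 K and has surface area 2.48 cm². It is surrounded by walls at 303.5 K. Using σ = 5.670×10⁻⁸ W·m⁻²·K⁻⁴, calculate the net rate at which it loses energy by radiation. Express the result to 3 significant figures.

Area A = 2.48 cm² = 2.48×10⁻⁴ m².
Net radiated power P_net = εσA(T⁴ − T₀⁴) = 0.354×5.670×10⁻⁸×2.48×10⁻⁴×(2917⁴ − 303.5⁴).
T⁴ − T₀⁴ = 7.24012×10¹³ − 8.48467×10⁹ = 7.23927×10¹³ K⁴, so P_net = 360 W.

Net loss ≈ 360 W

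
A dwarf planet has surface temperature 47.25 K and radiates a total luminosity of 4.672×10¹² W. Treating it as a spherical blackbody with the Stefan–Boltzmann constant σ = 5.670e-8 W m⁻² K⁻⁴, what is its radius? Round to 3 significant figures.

L = 4πR²σT⁴ ⇒ R = √(L/(4πσT⁴)).
σT⁴ = 0.282612 W/m², so R = √(4.672×10¹²/(4π×0.282612)) = 1.15×10⁶ m.

R ≈ 1.15×10⁶ m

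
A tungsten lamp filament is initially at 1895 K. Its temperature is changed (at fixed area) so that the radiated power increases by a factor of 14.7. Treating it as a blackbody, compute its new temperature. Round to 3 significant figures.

T₂ ≈ 3.71×10³ K

P ∝ T⁴, so T₂/T₁ = (P₂/P₁)^(1/4) = (14.7)^(1/4) = 1.95808.
T₂ = 1895 × 1.95808 = 3.71×10³ K.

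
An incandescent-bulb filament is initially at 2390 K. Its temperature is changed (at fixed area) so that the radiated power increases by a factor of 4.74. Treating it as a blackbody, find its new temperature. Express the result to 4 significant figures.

T₂ ≈ 3526 K

P ∝ T⁴, so T₂/T₁ = (P₂/P₁)^(1/4) = (4.74)^(1/4) = 1.47552.
T₂ = 2390 × 1.47552 = 3526 K.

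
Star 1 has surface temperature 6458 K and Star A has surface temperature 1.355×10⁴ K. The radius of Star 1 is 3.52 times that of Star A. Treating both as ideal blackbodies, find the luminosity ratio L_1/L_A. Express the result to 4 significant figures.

L ∝ R²T⁴, so L_1/L_A = (R_1/R_A)²(T_1/T_A)⁴ = (3.52)² × (6458/1.355×10⁴)⁴ = 12.3904 × 0.0515983 = 0.6393.

L_1/L_A ≈ 0.6393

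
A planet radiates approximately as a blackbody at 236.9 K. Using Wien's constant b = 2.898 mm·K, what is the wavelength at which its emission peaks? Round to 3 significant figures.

λ_max ≈ 12.2 μm

Wien's displacement law: λ_max = b/T = (2.898×10⁻³ m·K)/(236.9 K) = 1.223×10⁻⁵ m.
That is 12.2 μm, in the infrared range.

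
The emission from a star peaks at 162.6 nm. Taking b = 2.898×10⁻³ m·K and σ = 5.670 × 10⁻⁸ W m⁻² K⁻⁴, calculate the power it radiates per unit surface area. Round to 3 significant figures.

I ≈ 5.72×10⁹ W/m²

Wien's law: T = b/λ_max = 2.898×10⁻³/1.626×10⁻⁷ = 17822.9 K.
Then I = σT⁴ = 5.670×10⁻⁸×(17822.9)⁴ = 5.72×10⁹ W/m².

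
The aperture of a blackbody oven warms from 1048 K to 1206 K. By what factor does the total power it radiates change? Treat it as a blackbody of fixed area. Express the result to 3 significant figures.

P ∝ T⁴, so P₂/P₁ = (T₂/T₁)⁴ = (1206/1048)⁴ = (1.15076)⁴ = 1.75.

P₂/P₁ ≈ 1.75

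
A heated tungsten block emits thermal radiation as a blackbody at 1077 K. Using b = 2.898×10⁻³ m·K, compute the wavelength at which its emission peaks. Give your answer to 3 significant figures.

Wien's displacement law: λ_max = b/T = (2.898×10⁻³ m·K)/(1077 K) = 2.691×10⁻⁶ m.
That is 2.69 μm, in the infrared range.

λ_max ≈ 2.69 μm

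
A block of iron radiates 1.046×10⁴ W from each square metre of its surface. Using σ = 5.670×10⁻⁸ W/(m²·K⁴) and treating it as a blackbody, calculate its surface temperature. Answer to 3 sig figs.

T ≈ 655 K

I = σT⁴, so T = (I/σ)^(1/4) = (1.046×10⁴/(5.670×10⁻⁸))^(1/4) = 655 K.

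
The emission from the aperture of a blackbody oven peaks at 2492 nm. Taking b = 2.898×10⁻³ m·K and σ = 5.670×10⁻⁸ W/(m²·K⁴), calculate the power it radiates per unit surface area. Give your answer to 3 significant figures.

Wien's law: T = b/λ_max = 2.898×10⁻³/2.492×10⁻⁶ = 1162.92 K.
Then I = σT⁴ = 5.670×10⁻⁸×(1162.92)⁴ = 1.04×10⁵ W/m².

I ≈ 1.04×10⁵ W/m²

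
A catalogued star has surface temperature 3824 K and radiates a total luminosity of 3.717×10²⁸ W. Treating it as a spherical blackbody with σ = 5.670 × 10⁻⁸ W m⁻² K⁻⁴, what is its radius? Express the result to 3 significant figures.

R ≈ 1.56×10¹⁰ m

L = 4πR²σT⁴ ⇒ R = √(L/(4πσT⁴)).
σT⁴ = 1.21242×10⁷ W/m², so R = √(3.717×10²⁸/(4π×1.21242×10⁷)) = 1.56×10¹⁰ m.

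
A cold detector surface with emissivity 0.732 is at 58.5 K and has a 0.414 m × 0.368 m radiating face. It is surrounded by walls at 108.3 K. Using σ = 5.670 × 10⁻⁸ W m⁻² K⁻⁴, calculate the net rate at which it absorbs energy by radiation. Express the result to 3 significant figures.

Net gain ≈ 0.796 W

Area A = 0.414 × 0.368 = 0.152352 m².
Net radiated power P_net = εσA(T⁴ − T₀⁴) = 0.732×5.670×10⁻⁸×0.152352×(58.5⁴ − 108.3⁴).
T⁴ − T₀⁴ = 1.17118×10⁷ − 1.37567×10⁸ = -1.25855×10⁸ K⁴, so P_net = -0.796 W — negative, meaning a net gain of 0.796 W.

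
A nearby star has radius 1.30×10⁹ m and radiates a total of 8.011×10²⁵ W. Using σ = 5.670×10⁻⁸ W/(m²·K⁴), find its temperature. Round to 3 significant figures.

Surface area A = 4πR² = 4π(1.30×10⁹ m)² = 2.12372×10¹⁹ m².
P = σAT⁴ ⇒ T = (P/(σA))^(1/4) = (8.011×10²⁵/(5.670×10⁻⁸×2.12372×10¹⁹))^(1/4) = 2.86×10³ K.

T ≈ 2.86×10³ K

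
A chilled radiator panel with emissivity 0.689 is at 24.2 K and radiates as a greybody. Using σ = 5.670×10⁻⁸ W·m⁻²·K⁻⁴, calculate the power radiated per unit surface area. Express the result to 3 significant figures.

Stefan–Boltzmann: I = εσT⁴ = 0.689 × 5.670×10⁻⁸ × (24.2)⁴ = 0.0134 W/m².

I ≈ 0.0134 W/m²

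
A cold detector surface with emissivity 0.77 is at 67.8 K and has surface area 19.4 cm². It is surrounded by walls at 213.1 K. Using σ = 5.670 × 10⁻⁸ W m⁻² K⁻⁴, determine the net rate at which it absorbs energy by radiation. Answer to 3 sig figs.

Area A = 19.4 cm² = 1.94×10⁻³ m².
Net radiated power P_net = εσA(T⁴ − T₀⁴) = 0.77×5.670×10⁻⁸×1.94×10⁻³×(67.8⁴ − 213.1⁴).
T⁴ − T₀⁴ = 2.11309×10⁷ − 2.06221×10⁹ = -2.04108×10⁹ K⁴, so P_net = -0.173 W — negative, meaning a net gain of 0.173 W.

Net gain ≈ 0.173 W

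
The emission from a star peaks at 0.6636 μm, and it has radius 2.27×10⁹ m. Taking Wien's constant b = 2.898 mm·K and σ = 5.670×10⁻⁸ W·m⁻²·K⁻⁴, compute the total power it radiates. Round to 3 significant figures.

P ≈ 1.34×10²⁷ W

Wien's law: T = b/λ_max = 2.898×10⁻³/6.636×10⁻⁷ = 4367.09 K.
Surface area A = 4πR² = 4π(2.27×10⁹ m)² = 6.47533×10¹⁹ m².
Then P = σAT⁴ = 5.670×10⁻⁸×6.47533×10¹⁹×(4367.09)⁴ = 1.34×10²⁷ W.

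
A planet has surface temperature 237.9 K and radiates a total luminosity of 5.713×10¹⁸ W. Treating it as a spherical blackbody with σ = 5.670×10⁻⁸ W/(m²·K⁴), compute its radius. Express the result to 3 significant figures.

L = 4πR²σT⁴ ⇒ R = √(L/(4πσT⁴)).
σT⁴ = 181.619 W/m², so R = √(5.713×10¹⁸/(4π×181.619)) = 5.00×10⁷ m.

R ≈ 5.00×10⁷ m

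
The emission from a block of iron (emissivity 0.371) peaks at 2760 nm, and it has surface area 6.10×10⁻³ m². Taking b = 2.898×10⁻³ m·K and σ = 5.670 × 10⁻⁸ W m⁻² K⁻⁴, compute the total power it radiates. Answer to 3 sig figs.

Wien's law: T = b/λ_max = 2.898×10⁻³/2.760×10⁻⁶ = 1050.00 K.
Area A = 6.10×10⁻³ m².
Then P = εσAT⁴ = 0.371×5.670×10⁻⁸×6.10×10⁻³×(1050.00)⁴ = 156 W.

P ≈ 156 W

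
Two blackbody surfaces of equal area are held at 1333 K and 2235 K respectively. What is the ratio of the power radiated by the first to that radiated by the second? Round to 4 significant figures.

P₁/P₂ ≈ 0.1265

With equal areas, P₁/P₂ = (T₁/T₂)⁴ = (1333/2235)⁴ = 0.1265.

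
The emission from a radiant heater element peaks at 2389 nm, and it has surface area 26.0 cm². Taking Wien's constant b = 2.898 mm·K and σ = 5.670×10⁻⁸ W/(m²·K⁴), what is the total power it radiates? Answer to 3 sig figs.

P ≈ 319 W

Wien's law: T = b/λ_max = 2.898×10⁻³/2.389×10⁻⁶ = 1213.06 K.
Area A = 26.0 cm² = 2.60×10⁻³ m².
Then P = σAT⁴ = 5.670×10⁻⁸×2.60×10⁻³×(1213.06)⁴ = 319 W.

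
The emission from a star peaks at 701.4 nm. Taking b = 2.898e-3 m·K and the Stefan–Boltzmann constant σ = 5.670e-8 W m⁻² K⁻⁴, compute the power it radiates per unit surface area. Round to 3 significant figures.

Wien's law: T = b/λ_max = 2.898×10⁻³/7.014×10⁻⁷ = 4131.74 K.
Then I = σT⁴ = 5.670×10⁻⁸×(4131.74)⁴ = 1.65×10⁷ W/m².

I ≈ 1.65×10⁷ W/m²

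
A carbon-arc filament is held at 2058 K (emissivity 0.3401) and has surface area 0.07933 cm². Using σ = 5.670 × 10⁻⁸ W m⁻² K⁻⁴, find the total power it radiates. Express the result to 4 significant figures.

P ≈ 2.744 W

Area A = 0.07933 cm² = 7.933×10⁻⁶ m².
P = εσAT⁴ = 0.3401 × 5.670×10⁻⁸ × 7.933×10⁻⁶ × (2058)⁴ = 2.744 W.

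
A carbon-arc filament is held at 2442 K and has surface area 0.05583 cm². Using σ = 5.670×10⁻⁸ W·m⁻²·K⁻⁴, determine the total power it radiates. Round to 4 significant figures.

Area A = 0.05583 cm² = 5.583×10⁻⁶ m².
P = σAT⁴ = 5.670×10⁻⁸ × 5.583×10⁻⁶ × (2442)⁴ = 11.26 W.

P ≈ 11.26 W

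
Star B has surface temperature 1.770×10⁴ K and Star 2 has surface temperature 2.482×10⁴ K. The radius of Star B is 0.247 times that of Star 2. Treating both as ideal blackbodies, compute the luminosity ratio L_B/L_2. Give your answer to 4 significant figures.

L ∝ R²T⁴, so L_B/L_2 = (R_B/R_2)²(T_B/T_2)⁴ = (0.247)² × (1.770×10⁴/2.482×10⁴)⁴ = 0.061009 × 0.258634 = 0.01578.

L_B/L_2 ≈ 0.01578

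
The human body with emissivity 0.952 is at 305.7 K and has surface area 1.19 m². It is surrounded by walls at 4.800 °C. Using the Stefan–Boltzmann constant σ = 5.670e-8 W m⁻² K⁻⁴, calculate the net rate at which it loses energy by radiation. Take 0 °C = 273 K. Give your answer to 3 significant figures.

Net loss ≈ 178 W

Surroundings: T = 4.800 °C + 273 = 277.800 K.
Area A = 1.19 m².
Net radiated power P_net = εσA(T⁴ − T₀⁴) = 0.952×5.670×10⁻⁸×1.19×(305.7⁴ − 277.800⁴).
T⁴ − T₀⁴ = 8.73337×10⁹ − 5.95565×10⁹ = 2.77772×10⁹ K⁴, so P_net = 178 W.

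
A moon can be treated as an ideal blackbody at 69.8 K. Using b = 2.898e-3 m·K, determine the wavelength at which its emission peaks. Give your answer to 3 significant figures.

λ_max ≈ 41.5 μm

Wien's displacement law: λ_max = b/T = (2.898×10⁻³ m·K)/(69.8 K) = 4.152×10⁻⁵ m.
That is 41.5 μm, in the infrared range.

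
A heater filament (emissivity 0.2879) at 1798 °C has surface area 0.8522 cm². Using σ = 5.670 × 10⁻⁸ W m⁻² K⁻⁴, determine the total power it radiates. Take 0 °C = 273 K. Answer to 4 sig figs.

T = 1798 °C + 273 = 2071 K.
Area A = 0.8522 cm² = 8.522×10⁻⁵ m².
P = εσAT⁴ = 0.2879 × 5.670×10⁻⁸ × 8.522×10⁻⁵ × (2071)⁴ = 25.59 W.

P ≈ 25.59 W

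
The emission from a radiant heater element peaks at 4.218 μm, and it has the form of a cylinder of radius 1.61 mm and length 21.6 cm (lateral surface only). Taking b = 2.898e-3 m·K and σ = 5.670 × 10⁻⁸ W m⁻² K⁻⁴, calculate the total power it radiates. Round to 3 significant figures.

P ≈ 27.6 W

Wien's law: T = b/λ_max = 2.898×10⁻³/4.218×10⁻⁶ = 687.055 K.
Lateral area A = 2πrL = 2π×1.61×10⁻³×0.216 = 2.18504×10⁻³ m².
Then P = σAT⁴ = 5.670×10⁻⁸×2.18504×10⁻³×(687.055)⁴ = 27.6 W.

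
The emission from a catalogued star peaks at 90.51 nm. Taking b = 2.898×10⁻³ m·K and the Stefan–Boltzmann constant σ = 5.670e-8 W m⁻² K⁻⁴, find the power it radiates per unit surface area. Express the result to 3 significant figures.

I ≈ 5.96×10¹⁰ W/m²

Wien's law: T = b/λ_max = 2.898×10⁻³/9.051×10⁻⁸ = 32018.6 K.
Then I = σT⁴ = 5.670×10⁻⁸×(32018.6)⁴ = 5.96×10¹⁰ W/m².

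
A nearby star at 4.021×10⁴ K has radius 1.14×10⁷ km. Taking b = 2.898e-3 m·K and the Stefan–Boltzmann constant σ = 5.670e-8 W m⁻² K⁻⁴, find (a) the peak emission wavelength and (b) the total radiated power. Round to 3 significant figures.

λ_max ≈ 72.1 nm; P ≈ 2.42×10³² W

(a) λ_max = b/T = 2.898×10⁻³/4.021×10⁴ = 7.207×10⁻⁸ m = 72.1 nm.
Surface area A = 4πR² = 4π(1.14×10¹⁰ m)² = 1.63313×10²¹ m².
(b) P = σAT⁴ = 5.670×10⁻⁸×1.63313×10²¹×(4.021×10⁴)⁴ = 2.42×10³² W.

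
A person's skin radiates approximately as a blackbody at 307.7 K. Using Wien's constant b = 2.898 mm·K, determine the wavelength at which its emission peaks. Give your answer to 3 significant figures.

Wien's displacement law: λ_max = b/T = (2.898×10⁻³ m·K)/(307.7 K) = 9.418×10⁻⁶ m.
That is 9.42 μm, in the infrared range.

λ_max ≈ 9.42 μm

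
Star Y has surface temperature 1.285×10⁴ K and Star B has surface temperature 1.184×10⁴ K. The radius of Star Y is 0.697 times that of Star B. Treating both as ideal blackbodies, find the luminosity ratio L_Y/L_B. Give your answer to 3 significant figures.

L ∝ R²T⁴, so L_Y/L_B = (R_Y/R_B)²(T_Y/T_B)⁴ = (0.697)² × (1.285×10⁴/1.184×10⁴)⁴ = 0.485809 × 1.38741 = 0.674.

L_Y/L_B ≈ 0.674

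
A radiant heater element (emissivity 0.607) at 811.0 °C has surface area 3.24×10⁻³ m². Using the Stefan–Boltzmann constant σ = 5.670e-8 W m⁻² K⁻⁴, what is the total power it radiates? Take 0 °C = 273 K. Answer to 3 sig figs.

T = 811.0 °C + 273 = 1084.0 K.
Area A = 3.24×10⁻³ m².
P = εσAT⁴ = 0.607 × 5.670×10⁻⁸ × 3.24×10⁻³ × (1084.0)⁴ = 154 W.

P ≈ 154 W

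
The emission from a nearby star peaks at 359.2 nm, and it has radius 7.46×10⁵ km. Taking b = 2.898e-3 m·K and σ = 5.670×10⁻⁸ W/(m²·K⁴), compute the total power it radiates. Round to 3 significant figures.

P ≈ 1.68×10²⁷ W

Wien's law: T = b/λ_max = 2.898×10⁻³/3.592×10⁻⁷ = 8067.93 K.
Surface area A = 4πR² = 4π(7.46×10⁸ m)² = 6.99339×10¹⁸ m².
Then P = σAT⁴ = 5.670×10⁻⁸×6.99339×10¹⁸×(8067.93)⁴ = 1.68×10²⁷ W.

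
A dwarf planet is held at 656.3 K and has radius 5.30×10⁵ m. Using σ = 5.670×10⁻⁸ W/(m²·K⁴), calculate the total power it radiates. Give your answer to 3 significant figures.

P ≈ 3.71×10¹⁶ W

Surface area A = 4πR² = 4π(5.30×10⁵ m)² = 3.52989×10¹² m².
P = σAT⁴ = 5.670×10⁻⁸ × 3.52989×10¹² × (656.3)⁴ = 3.71×10¹⁶ W.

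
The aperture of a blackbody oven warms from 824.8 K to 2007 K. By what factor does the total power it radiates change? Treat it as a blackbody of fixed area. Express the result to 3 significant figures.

P₂/P₁ ≈ 35.1

P ∝ T⁴, so P₂/P₁ = (T₂/T₁)⁴ = (2007/824.8)⁴ = (2.43332)⁴ = 35.1.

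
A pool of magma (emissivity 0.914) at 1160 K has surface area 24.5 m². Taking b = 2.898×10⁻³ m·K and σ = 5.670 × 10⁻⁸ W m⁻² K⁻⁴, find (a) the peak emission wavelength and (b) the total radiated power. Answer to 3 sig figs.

λ_max ≈ 2.50 μm; P ≈ 2.30×10⁶ W

(a) λ_max = b/T = 2.898×10⁻³/1160 = 2.498×10⁻⁶ m = 2.50 μm.
Area A = 24.5 m².
(b) P = εσAT⁴ = 0.914×5.670×10⁻⁸×24.5×(1160)⁴ = 2.30×10⁶ W.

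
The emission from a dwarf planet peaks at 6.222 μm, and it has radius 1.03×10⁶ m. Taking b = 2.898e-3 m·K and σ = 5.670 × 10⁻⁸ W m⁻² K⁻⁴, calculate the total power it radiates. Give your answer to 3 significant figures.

P ≈ 3.56×10¹⁶ W

Wien's law: T = b/λ_max = 2.898×10⁻³/6.222×10⁻⁶ = 465.767 K.
Surface area A = 4πR² = 4π(1.03×10⁶ m)² = 1.33317×10¹³ m².
Then P = σAT⁴ = 5.670×10⁻⁸×1.33317×10¹³×(465.767)⁴ = 3.56×10¹⁶ W.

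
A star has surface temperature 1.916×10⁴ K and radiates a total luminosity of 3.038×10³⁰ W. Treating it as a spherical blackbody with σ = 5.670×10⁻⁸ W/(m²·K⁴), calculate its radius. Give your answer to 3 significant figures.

L = 4πR²σT⁴ ⇒ R = √(L/(4πσT⁴)).
σT⁴ = 7.64126×10⁹ W/m², so R = √(3.038×10³⁰/(4π×7.64126×10⁹)) = 5.62×10⁹ m.

R ≈ 5.62×10⁹ m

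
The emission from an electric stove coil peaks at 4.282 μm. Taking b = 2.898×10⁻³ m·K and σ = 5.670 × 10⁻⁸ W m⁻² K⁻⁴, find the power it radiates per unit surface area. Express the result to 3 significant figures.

Wien's law: T = b/λ_max = 2.898×10⁻³/4.282×10⁻⁶ = 676.787 K.
Then I = σT⁴ = 5.670×10⁻⁸×(676.787)⁴ = 1.19×10⁴ W/m².

I ≈ 1.19×10⁴ W/m²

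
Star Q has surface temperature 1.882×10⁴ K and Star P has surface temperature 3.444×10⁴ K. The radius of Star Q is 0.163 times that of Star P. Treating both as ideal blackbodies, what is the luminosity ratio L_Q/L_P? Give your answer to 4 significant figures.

L_Q/L_P ≈ 2.369×10⁻³

L ∝ R²T⁴, so L_Q/L_P = (R_Q/R_P)²(T_Q/T_P)⁴ = (0.163)² × (1.882×10⁴/3.444×10⁴)⁴ = 0.026569 × 0.0891715 = 2.369×10⁻³.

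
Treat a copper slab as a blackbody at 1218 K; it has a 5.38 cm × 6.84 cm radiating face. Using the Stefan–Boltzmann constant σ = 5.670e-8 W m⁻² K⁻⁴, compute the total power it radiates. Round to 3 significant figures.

P ≈ 459 W

Area A = 0.0538 × 0.0684 = 3.67992×10⁻³ m².
P = σAT⁴ = 5.670×10⁻⁸ × 3.67992×10⁻³ × (1218)⁴ = 459 W.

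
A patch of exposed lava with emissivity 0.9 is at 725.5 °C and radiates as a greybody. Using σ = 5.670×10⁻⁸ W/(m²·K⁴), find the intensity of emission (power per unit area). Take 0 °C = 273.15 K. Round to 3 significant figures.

T = 725.5 °C + 273.15 = 998.65 K.
Stefan–Boltzmann: I = εσT⁴ = 0.9 × 5.670×10⁻⁸ × (998.65)⁴ = 5.08×10⁴ W/m².

I ≈ 5.08×10⁴ W/m²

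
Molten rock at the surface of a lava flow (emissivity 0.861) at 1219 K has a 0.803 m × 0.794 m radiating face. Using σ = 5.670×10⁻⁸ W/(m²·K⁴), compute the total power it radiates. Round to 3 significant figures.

Area A = 0.803 × 0.794 = 0.637582 m².
P = εσAT⁴ = 0.861 × 5.670×10⁻⁸ × 0.637582 × (1219)⁴ = 6.87×10⁴ W.

P ≈ 6.87×10⁴ W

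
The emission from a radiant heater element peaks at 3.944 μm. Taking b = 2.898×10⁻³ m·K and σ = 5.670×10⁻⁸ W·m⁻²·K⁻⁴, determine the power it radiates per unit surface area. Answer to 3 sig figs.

I ≈ 1.65×10⁴ W/m²

Wien's law: T = b/λ_max = 2.898×10⁻³/3.944×10⁻⁶ = 734.787 K.
Then I = σT⁴ = 5.670×10⁻⁸×(734.787)⁴ = 1.65×10⁴ W/m².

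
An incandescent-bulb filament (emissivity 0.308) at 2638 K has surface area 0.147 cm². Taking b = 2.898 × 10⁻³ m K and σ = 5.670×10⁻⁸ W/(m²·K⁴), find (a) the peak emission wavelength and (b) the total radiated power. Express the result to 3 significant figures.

(a) λ_max = b/T = 2.898×10⁻³/2638 = 1.099×10⁻⁶ m = 1.10×10³ nm.
Area A = 0.147 cm² = 1.47×10⁻⁵ m².
(b) P = εσAT⁴ = 0.308×5.670×10⁻⁸×1.47×10⁻⁵×(2638)⁴ = 12.4 W.

λ_max ≈ 1.10×10³ nm; P ≈ 12.4 W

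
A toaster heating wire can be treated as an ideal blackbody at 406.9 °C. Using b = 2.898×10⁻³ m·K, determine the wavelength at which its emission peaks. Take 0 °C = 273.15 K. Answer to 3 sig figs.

T = 406.9 °C + 273.15 = 680.05 K.
Wien's displacement law: λ_max = b/T = (2.898×10⁻³ m·K)/(680.05 K) = 4.261×10⁻⁶ m.
That is 4.26 μm, in the infrared range.

λ_max ≈ 4.26 μm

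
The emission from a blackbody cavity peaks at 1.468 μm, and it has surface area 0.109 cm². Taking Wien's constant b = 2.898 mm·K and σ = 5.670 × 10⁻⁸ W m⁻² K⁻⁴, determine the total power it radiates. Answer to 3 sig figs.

P ≈ 9.39 W

Wien's law: T = b/λ_max = 2.898×10⁻³/1.468×10⁻⁶ = 1974.11 K.
Area A = 0.109 cm² = 1.09×10⁻⁵ m².
Then P = σAT⁴ = 5.670×10⁻⁸×1.09×10⁻⁵×(1974.11)⁴ = 9.39 W.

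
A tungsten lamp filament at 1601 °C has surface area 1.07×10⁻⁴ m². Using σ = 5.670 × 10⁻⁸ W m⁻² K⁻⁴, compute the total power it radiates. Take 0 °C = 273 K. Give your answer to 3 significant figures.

T = 1601 °C + 273 = 1874 K.
Area A = 1.07×10⁻⁴ m².
P = σAT⁴ = 5.670×10⁻⁸ × 1.07×10⁻⁴ × (1874)⁴ = 74.8 W.

P ≈ 74.8 W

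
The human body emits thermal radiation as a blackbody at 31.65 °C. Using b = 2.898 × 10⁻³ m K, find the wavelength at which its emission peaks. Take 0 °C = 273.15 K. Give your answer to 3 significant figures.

T = 31.65 °C + 273.15 = 304.80 K.
Wien's displacement law: λ_max = b/T = (2.898×10⁻³ m·K)/(304.80 K) = 9.508×10⁻⁶ m.
That is 9.51 μm, in the infrared range.

λ_max ≈ 9.51 μm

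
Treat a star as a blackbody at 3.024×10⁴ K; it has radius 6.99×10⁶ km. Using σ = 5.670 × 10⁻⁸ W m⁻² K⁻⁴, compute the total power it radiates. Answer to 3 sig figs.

P ≈ 2.91×10³¹ W

Surface area A = 4πR² = 4π(6.99×10⁹ m)² = 6.13994×10²⁰ m².
P = σAT⁴ = 5.670×10⁻⁸ × 6.13994×10²⁰ × (3.024×10⁴)⁴ = 2.91×10³¹ W.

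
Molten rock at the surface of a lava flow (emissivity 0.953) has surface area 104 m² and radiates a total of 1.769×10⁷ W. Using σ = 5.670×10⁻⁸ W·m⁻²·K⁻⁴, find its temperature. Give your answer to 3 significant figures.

T ≈ 1.33×10³ K

Area A = 104 m².
P = εσAT⁴ ⇒ T = (P/(εσA))^(1/4) = (1.769×10⁷/(0.953×5.670×10⁻⁸×104))^(1/4) = 1.33×10³ K.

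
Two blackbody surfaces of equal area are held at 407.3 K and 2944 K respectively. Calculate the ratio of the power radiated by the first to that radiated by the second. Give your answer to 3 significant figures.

With equal areas, P₁/P₂ = (T₁/T₂)⁴ = (407.3/2944)⁴ = 3.66×10⁻⁴.

P₁/P₂ ≈ 3.66×10⁻⁴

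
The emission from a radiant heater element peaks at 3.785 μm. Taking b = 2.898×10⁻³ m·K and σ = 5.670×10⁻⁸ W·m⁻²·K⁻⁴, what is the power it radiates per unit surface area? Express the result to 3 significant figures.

Wien's law: T = b/λ_max = 2.898×10⁻³/3.785×10⁻⁶ = 765.654 K.
Then I = σT⁴ = 5.670×10⁻⁸×(765.654)⁴ = 1.95×10⁴ W/m².

I ≈ 1.95×10⁴ W/m²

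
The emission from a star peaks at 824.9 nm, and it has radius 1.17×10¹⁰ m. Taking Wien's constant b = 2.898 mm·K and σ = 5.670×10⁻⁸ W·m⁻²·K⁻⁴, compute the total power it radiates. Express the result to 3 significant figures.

Wien's law: T = b/λ_max = 2.898×10⁻³/8.249×10⁻⁷ = 3513.15 K.
Surface area A = 4πR² = 4π(1.17×10¹⁰ m)² = 1.72021×10²¹ m².
Then P = σAT⁴ = 5.670×10⁻⁸×1.72021×10²¹×(3513.15)⁴ = 1.49×10²⁸ W.

P ≈ 1.49×10²⁸ W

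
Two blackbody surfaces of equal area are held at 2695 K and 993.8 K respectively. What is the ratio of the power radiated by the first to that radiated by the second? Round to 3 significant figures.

P₁/P₂ ≈ 54.1

With equal areas, P₁/P₂ = (T₁/T₂)⁴ = (2695/993.8)⁴ = 54.1.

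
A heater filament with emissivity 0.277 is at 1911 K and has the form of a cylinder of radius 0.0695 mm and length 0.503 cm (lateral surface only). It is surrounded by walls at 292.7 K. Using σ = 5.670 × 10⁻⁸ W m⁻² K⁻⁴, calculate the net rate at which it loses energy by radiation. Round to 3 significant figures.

Lateral area A = 2πrL = 2π×6.95×10⁻⁵×5.03×10⁻³ = 2.19651×10⁻⁶ m².
Net radiated power P_net = εσA(T⁴ − T₀⁴) = 0.277×5.670×10⁻⁸×2.19651×10⁻⁶×(1911⁴ − 292.7⁴).
T⁴ − T₀⁴ = 1.33365×10¹³ − 7.33991×10⁹ = 1.33292×10¹³ K⁴, so P_net = 0.460 W.

Net loss ≈ 0.460 W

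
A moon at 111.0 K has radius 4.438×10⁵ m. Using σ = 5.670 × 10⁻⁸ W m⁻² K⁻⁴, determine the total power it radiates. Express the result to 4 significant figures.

P ≈ 2.130×10¹³ W

Surface area A = 4πR² = 4π(4.438×10⁵ m)² = 2.47505×10¹² m².
P = σAT⁴ = 5.670×10⁻⁸ × 2.47505×10¹² × (111.0)⁴ = 2.130×10¹³ W.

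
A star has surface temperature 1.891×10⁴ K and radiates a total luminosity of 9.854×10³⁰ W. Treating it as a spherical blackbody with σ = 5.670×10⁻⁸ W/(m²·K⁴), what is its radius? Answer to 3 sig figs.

L = 4πR²σT⁴ ⇒ R = √(L/(4πσT⁴)).
σT⁴ = 7.25019×10⁹ W/m², so R = √(9.854×10³⁰/(4π×7.25019×10⁹)) = 1.04×10¹⁰ m.

R ≈ 1.04×10¹⁰ m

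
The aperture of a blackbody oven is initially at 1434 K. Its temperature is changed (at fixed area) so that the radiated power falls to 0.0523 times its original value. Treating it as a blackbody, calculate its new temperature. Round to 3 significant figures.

T₂ ≈ 686 K

P ∝ T⁴, so T₂/T₁ = (P₂/P₁)^(1/4) = (0.0523)^(1/4) = 0.478217.
T₂ = 1434 × 0.478217 = 686 K.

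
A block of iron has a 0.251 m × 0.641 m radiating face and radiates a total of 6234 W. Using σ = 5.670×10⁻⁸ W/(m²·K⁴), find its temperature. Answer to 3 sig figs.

T ≈ 909 K

Area A = 0.251 × 0.641 = 0.160891 m².
P = σAT⁴ ⇒ T = (P/(σA))^(1/4) = (6234/(5.670×10⁻⁸×0.160891))^(1/4) = 909 K.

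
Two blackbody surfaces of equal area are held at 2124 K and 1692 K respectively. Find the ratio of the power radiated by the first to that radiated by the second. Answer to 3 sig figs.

With equal areas, P₁/P₂ = (T₁/T₂)⁴ = (2124/1692)⁴ = 2.48.

P₁/P₂ ≈ 2.48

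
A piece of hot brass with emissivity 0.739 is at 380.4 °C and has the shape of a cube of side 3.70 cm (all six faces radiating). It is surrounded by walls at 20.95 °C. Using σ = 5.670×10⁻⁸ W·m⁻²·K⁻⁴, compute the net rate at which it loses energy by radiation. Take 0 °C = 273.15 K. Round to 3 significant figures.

Net loss ≈ 60.2 W

T = 380.4 °C + 273.15 = 653.55 K.
Surroundings: T = 20.95 °C + 273.15 = 294.10 K.
Area A = 6s² = 6×(0.0370 m)² = 8.214×10⁻³ m².
Net radiated power P_net = εσA(T⁴ − T₀⁴) = 0.739×5.670×10⁻⁸×8.214×10⁻³×(653.55⁴ − 294.10⁴).
T⁴ − T₀⁴ = 1.82438×10¹¹ − 7.48135×10⁹ = 1.74957×10¹¹ K⁴, so P_net = 60.2 W.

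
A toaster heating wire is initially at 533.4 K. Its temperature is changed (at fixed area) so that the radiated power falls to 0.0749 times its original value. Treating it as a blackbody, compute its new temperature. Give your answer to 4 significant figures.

T₂ ≈ 279.0 K

P ∝ T⁴, so T₂/T₁ = (P₂/P₁)^(1/4) = (0.0749)^(1/4) = 0.523143.
T₂ = 533.4 × 0.523143 = 279.0 K.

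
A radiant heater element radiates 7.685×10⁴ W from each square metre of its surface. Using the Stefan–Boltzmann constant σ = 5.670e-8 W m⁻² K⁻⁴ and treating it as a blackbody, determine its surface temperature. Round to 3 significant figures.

T ≈ 1.08×10³ K

I = σT⁴, so T = (I/σ)^(1/4) = (7.685×10⁴/(5.670×10⁻⁸))^(1/4) = 1.08×10³ K.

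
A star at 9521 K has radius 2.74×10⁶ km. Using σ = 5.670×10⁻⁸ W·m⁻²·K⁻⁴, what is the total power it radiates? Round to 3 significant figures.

P ≈ 4.40×10²⁸ W

Surface area A = 4πR² = 4π(2.74×10⁹ m)² = 9.43433×10¹⁹ m².
P = σAT⁴ = 5.670×10⁻⁸ × 9.43433×10¹⁹ × (9521)⁴ = 4.40×10²⁸ W.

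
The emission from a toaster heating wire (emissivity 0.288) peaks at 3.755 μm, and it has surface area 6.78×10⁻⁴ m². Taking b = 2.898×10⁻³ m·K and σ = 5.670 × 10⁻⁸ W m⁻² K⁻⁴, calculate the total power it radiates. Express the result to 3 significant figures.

Wien's law: T = b/λ_max = 2.898×10⁻³/3.755×10⁻⁶ = 771.771 K.
Area A = 6.78×10⁻⁴ m².
Then P = εσAT⁴ = 0.288×5.670×10⁻⁸×6.78×10⁻⁴×(771.771)⁴ = 3.93 W.

P ≈ 3.93 W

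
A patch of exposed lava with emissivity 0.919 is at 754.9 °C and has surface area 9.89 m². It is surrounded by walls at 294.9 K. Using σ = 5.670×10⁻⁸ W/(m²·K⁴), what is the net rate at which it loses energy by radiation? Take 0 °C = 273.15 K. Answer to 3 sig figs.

T = 754.9 °C + 273.15 = 1028.05 K.
Area A = 9.89 m².
Net radiated power P_net = εσA(T⁴ − T₀⁴) = 0.919×5.670×10⁻⁸×9.89×(1028.05⁴ − 294.9⁴).
T⁴ − T₀⁴ = 1.11701×10¹² − 7.56309×10⁹ = 1.10945×10¹² K⁴, so P_net = 5.72×10⁵ W.

Net loss ≈ 5.72×10⁵ W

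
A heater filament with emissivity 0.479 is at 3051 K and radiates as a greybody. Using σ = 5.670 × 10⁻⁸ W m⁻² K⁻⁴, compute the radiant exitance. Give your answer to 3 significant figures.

I ≈ 2.35×10⁶ W/m²

Stefan–Boltzmann: I = εσT⁴ = 0.479 × 5.670×10⁻⁸ × (3051)⁴ = 2.35×10⁶ W/m².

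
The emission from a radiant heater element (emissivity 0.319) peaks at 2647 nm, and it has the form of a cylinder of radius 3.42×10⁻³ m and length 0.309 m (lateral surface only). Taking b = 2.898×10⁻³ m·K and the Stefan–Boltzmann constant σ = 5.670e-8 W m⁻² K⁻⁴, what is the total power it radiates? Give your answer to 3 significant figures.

P ≈ 173 W

Wien's law: T = b/λ_max = 2.898×10⁻³/2.647×10⁻⁶ = 1094.82 K.
Lateral area A = 2πrL = 2π×3.42×10⁻³×0.309 = 6.63994×10⁻³ m².
Then P = εσAT⁴ = 0.319×5.670×10⁻⁸×6.63994×10⁻³×(1094.82)⁴ = 173 W.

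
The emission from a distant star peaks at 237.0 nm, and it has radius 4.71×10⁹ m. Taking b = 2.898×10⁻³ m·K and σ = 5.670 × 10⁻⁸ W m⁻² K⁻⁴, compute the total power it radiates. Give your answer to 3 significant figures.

P ≈ 3.53×10²⁹ W

Wien's law: T = b/λ_max = 2.898×10⁻³/2.370×10⁻⁷ = 12227.8 K.
Surface area A = 4πR² = 4π(4.71×10⁹ m)² = 2.78774×10²⁰ m².
Then P = σAT⁴ = 5.670×10⁻⁸×2.78774×10²⁰×(12227.8)⁴ = 3.53×10²⁹ W.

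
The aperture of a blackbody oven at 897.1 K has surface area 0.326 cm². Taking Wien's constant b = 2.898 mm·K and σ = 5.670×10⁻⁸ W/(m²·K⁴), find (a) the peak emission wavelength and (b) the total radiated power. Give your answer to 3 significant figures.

λ_max ≈ 3.23 μm; P ≈ 1.20 W

(a) λ_max = b/T = 2.898×10⁻³/897.1 = 3.230×10⁻⁶ m = 3.23 μm.
Area A = 0.326 cm² = 3.26×10⁻⁵ m².
(b) P = σAT⁴ = 5.670×10⁻⁸×3.26×10⁻⁵×(897.1)⁴ = 1.20 W.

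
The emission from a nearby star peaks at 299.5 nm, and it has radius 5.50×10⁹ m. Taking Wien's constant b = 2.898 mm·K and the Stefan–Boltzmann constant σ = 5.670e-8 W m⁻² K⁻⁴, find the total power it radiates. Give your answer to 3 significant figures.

P ≈ 1.89×10²⁹ W

Wien's law: T = b/λ_max = 2.898×10⁻³/2.995×10⁻⁷ = 9676.13 K.
Surface area A = 4πR² = 4π(5.50×10⁹ m)² = 3.80133×10²⁰ m².
Then P = σAT⁴ = 5.670×10⁻⁸×3.80133×10²⁰×(9676.13)⁴ = 1.89×10²⁹ W.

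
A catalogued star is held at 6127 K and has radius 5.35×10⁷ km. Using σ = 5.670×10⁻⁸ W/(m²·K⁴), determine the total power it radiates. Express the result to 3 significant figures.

P ≈ 2.87×10³⁰ W

Surface area A = 4πR² = 4π(5.35×10¹⁰ m)² = 3.59681×10²² m².
P = σAT⁴ = 5.670×10⁻⁸ × 3.59681×10²² × (6127)⁴ = 2.87×10³⁰ W.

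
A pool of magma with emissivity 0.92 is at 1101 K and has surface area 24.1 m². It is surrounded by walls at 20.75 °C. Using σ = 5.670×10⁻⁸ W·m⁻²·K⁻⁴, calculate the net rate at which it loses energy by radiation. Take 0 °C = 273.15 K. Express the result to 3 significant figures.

Net loss ≈ 1.84×10⁶ W

Surroundings: T = 20.75 °C + 273.15 = 293.90 K.
Area A = 24.1 m².
Net radiated power P_net = εσA(T⁴ − T₀⁴) = 0.92×5.670×10⁻⁸×24.1×(1101⁴ − 293.90⁴).
T⁴ − T₀⁴ = 1.46943×10¹² − 7.46102×10⁹ = 1.46197×10¹² K⁴, so P_net = 1.84×10⁶ W.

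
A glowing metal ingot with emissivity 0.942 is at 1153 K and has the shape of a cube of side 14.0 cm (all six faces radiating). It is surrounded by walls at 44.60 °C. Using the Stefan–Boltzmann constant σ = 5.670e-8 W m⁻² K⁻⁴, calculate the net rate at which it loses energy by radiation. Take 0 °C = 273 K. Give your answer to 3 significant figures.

Net loss ≈ 1.10×10⁴ W

Surroundings: T = 44.60 °C + 273 = 317.60 K.
Area A = 6s² = 6×(0.140 m)² = 0.1176 m².
Net radiated power P_net = εσA(T⁴ − T₀⁴) = 0.942×5.670×10⁻⁸×0.1176×(1153⁴ − 317.60⁴).
T⁴ − T₀⁴ = 1.76733×10¹² − 1.01747×10¹⁰ = 1.75716×10¹² K⁴, so P_net = 1.10×10⁴ W.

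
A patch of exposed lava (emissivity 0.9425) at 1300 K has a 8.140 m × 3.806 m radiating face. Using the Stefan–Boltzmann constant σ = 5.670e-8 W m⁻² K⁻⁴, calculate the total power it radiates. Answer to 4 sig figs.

P ≈ 4.729×10⁶ W

Area A = 8.140 × 3.806 = 30.9808 m².
P = εσAT⁴ = 0.9425 × 5.670×10⁻⁸ × 30.9808 × (1300)⁴ = 4.729×10⁶ W.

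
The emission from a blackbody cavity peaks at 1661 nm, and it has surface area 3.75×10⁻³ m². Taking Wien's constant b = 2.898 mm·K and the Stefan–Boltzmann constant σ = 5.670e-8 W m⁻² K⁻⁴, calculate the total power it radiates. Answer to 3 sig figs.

Wien's law: T = b/λ_max = 2.898×10⁻³/1.661×10⁻⁶ = 1744.73 K.
Area A = 3.75×10⁻³ m².
Then P = σAT⁴ = 5.670×10⁻⁸×3.75×10⁻³×(1744.73)⁴ = 1.97×10³ W.

P ≈ 1.97×10³ W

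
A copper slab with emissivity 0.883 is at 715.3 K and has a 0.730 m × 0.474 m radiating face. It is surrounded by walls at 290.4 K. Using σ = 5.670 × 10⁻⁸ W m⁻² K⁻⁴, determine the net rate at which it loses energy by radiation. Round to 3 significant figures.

Area A = 0.730 × 0.474 = 0.34602 m².
Net radiated power P_net = εσA(T⁴ − T₀⁴) = 0.883×5.670×10⁻⁸×0.34602×(715.3⁴ − 290.4⁴).
T⁴ − T₀⁴ = 2.61790×10¹¹ − 7.11191×10⁹ = 2.54678×10¹¹ K⁴, so P_net = 4.41×10³ W.

Net loss ≈ 4.41×10³ W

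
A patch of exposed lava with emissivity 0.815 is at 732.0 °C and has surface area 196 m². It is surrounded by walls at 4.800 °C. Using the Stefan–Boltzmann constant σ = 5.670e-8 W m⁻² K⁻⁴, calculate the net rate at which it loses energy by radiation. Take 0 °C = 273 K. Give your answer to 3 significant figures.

T = 732.0 °C + 273 = 1005.0 K.
Surroundings: T = 4.800 °C + 273 = 277.800 K.
Area A = 196 m².
Net radiated power P_net = εσA(T⁴ − T₀⁴) = 0.815×5.670×10⁻⁸×196×(1005.0⁴ − 277.800⁴).
T⁴ − T₀⁴ = 1.02015×10¹² − 5.95565×10⁹ = 1.01419×10¹² K⁴, so P_net = 9.19×10⁶ W.

Net loss ≈ 9.19×10⁶ W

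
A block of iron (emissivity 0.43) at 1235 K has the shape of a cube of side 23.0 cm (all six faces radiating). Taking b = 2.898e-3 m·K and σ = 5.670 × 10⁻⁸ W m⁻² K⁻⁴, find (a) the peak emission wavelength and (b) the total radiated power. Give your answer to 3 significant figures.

(a) λ_max = b/T = 2.898×10⁻³/1235 = 2.347×10⁻⁶ m = 2.35×10³ nm.
Area A = 6s² = 6×(0.230 m)² = 0.3174 m².
(b) P = εσAT⁴ = 0.43×5.670×10⁻⁸×0.3174×(1235)⁴ = 1.80×10⁴ W.

λ_max ≈ 2.35×10³ nm; P ≈ 1.80×10⁴ W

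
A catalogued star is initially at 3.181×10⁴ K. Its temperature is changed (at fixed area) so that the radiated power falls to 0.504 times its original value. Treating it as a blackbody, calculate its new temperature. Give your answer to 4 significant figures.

T₂ ≈ 2.680×10⁴ K

P ∝ T⁴, so T₂/T₁ = (P₂/P₁)^(1/4) = (0.504)^(1/4) = 0.842573.
T₂ = 3.181×10⁴ × 0.842573 = 2.680×10⁴ K.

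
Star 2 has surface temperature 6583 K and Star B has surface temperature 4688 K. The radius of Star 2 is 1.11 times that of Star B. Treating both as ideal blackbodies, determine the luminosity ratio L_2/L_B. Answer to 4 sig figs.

L ∝ R²T⁴, so L_2/L_B = (R_2/R_B)²(T_2/T_B)⁴ = (1.11)² × (6583/4688)⁴ = 1.2321 × 3.88817 = 4.791.

L_2/L_B ≈ 4.791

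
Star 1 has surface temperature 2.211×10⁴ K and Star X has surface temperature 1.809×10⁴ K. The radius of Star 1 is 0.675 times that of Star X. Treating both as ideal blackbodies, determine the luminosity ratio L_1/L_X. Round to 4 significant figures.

L_1/L_X ≈ 1.017

L ∝ R²T⁴, so L_1/L_X = (R_1/R_X)²(T_1/T_X)⁴ = (0.675)² × (2.211×10⁴/1.809×10⁴)⁴ = 0.455625 × 2.23152 = 1.017.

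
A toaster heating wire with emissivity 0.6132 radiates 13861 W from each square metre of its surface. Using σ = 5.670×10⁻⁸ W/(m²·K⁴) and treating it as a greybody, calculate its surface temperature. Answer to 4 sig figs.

T ≈ 794.6 K

I = εσT⁴, so T = (I/εσ)^(1/4) = (13861/(0.6132×5.670×10⁻⁸))^(1/4) = 794.6 K.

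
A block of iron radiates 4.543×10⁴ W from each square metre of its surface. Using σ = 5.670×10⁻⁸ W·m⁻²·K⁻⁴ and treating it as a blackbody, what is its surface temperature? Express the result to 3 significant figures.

I = σT⁴, so T = (I/σ)^(1/4) = (4.543×10⁴/(5.670×10⁻⁸))^(1/4) = 946 K.

T ≈ 946 K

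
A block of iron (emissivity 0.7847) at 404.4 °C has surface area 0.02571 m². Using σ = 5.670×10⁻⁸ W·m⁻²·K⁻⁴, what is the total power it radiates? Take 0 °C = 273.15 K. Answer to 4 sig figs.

T = 404.4 °C + 273.15 = 677.55 K.
Area A = 0.02571 m².
P = εσAT⁴ = 0.7847 × 5.670×10⁻⁸ × 0.02571 × (677.55)⁴ = 241.1 W.

P ≈ 241.1 W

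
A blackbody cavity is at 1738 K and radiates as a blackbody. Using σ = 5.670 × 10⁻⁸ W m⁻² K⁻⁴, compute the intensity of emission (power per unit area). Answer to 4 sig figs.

Stefan–Boltzmann: I = σT⁴ = 5.670×10⁻⁸ × (1738)⁴ = 5.173×10⁵ W/m².

I ≈ 5.173×10⁵ W/m²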